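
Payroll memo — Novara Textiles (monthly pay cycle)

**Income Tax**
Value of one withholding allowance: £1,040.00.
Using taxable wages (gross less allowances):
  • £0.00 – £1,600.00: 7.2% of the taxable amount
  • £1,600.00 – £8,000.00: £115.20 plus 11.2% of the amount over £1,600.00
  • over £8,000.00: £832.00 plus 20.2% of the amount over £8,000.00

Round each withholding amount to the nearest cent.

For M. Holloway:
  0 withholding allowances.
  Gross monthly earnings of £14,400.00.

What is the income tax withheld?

Income Tax: taxable = £14,400.00
  £832.00 + 20.2% × (£14,400.00 − £8,000.00) = £832.00 + 20.2% × £6,400.00 = £2,124.80

£2,124.80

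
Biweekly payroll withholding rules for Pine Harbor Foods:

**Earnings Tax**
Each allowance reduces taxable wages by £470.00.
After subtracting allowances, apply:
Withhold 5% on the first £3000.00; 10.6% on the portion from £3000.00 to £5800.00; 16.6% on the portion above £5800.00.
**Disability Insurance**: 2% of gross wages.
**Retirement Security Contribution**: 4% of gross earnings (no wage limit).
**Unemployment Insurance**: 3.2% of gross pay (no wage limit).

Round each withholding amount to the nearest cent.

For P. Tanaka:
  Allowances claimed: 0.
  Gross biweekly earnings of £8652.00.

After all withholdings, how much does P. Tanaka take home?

£6935.79

Earnings Tax: taxable = £8652.00
  £446.80 + 16.6% × (£8652.00 − £5800.00) = £446.80 + 16.6% × £2852.00 = £920.23
Disability Insurance: 2% × £8652.00 = £173.04
Retirement Security Contribution: 4% × £8652.00 = £346.08
Unemployment Insurance: 3.2% × £8652.00 = £276.86
Total withheld: £920.23 + £173.04 + £346.08 + £276.86 = £1716.21
Net pay: £8652.00 − £1716.21 = £6935.79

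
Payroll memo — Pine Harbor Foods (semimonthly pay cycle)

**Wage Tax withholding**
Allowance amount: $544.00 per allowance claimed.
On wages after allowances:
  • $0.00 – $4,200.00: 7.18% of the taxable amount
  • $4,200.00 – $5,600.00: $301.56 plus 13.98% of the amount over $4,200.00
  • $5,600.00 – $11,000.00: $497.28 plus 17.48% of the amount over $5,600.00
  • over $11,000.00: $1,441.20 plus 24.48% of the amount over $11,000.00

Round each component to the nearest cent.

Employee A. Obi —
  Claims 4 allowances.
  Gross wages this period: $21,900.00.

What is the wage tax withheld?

$3,576.84

Wage Tax: taxable = $21,900.00 − 4×$544.00 = $19,724.00
  $1,441.20 + 24.48% × ($19,724.00 − $11,000.00) = $1,441.20 + 24.48% × $8,724.00 = $3,576.84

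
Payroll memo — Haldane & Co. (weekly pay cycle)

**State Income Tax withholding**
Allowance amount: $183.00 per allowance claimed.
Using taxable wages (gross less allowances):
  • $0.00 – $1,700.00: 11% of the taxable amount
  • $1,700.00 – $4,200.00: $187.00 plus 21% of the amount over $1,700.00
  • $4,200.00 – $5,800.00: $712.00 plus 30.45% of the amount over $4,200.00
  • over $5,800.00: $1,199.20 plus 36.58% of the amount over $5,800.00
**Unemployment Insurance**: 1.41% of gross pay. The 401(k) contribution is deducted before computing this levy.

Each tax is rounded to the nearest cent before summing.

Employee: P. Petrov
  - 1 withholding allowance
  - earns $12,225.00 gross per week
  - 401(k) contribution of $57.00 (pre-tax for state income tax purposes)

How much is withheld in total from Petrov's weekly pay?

$3,633.24

State Income Tax: taxable = $12,225.00 − $57.00 − 1×$183.00 = $11,985.00
  $1,199.20 + 36.58% × ($11,985.00 − $5,800.00) = $1,199.20 + 36.58% × $6,185.00 = $3,461.67
Unemployment Insurance: 1.41% × $12,168.00 = $171.57
Total: $3,461.67 + $171.57 = $3,633.24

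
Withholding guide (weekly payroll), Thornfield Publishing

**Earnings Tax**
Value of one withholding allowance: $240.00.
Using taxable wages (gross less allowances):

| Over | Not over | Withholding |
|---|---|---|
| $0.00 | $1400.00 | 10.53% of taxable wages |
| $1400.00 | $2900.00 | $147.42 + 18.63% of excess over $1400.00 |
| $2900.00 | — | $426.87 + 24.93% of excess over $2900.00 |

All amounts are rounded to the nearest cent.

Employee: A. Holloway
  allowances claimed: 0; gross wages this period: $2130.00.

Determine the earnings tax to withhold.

$283.42

Earnings Tax: taxable = $2130.00
  $147.42 + 18.63% × ($2130.00 − $1400.00) = $147.42 + 18.63% × $730.00 = $283.42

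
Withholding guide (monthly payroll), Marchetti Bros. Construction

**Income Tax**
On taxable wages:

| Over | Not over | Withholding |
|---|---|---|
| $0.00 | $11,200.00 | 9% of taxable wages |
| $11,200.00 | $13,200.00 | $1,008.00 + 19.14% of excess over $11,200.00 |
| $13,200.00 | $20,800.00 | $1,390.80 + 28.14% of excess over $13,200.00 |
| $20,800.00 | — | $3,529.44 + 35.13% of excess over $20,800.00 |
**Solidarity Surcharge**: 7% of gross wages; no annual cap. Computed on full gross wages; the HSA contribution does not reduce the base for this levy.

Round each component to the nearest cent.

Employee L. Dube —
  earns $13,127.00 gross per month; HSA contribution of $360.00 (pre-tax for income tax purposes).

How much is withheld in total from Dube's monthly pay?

Income Tax: taxable = $13,127.00 − $360.00 = $12,767.00
  $1,008.00 + 19.14% × ($12,767.00 − $11,200.00) = $1,008.00 + 19.14% × $1,567.00 = $1,307.92
Solidarity Surcharge: 7% × $13,127.00 = $918.89
Total: $1,307.92 + $918.89 = $2,226.81

$2,226.81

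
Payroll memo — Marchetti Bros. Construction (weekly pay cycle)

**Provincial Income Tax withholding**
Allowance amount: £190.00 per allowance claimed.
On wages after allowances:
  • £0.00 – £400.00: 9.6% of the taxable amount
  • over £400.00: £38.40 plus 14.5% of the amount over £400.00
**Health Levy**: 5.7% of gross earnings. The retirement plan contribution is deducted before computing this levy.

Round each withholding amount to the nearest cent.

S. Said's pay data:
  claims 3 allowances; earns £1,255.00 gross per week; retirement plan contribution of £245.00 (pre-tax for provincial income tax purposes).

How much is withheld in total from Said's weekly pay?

Provincial Income Tax: taxable = £1,255.00 − £245.00 − 3×£190.00 = £440.00
  £38.40 + 14.5% × (£440.00 − £400.00) = £38.40 + 14.5% × £40.00 = £44.20
Health Levy: 5.7% × £1,010.00 = £57.57
Total: £44.20 + £57.57 = £101.77

£101.77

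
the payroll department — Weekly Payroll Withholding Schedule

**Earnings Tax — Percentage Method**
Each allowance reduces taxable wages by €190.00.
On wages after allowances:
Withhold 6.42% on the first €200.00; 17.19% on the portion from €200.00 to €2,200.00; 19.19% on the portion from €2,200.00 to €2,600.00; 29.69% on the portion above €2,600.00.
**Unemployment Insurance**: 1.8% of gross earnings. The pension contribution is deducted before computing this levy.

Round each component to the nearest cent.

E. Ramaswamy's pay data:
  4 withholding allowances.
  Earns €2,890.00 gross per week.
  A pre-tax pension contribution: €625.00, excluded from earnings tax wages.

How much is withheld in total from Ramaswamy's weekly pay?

Earnings Tax: taxable = €2,890.00 − €625.00 − 4×€190.00 = €1,505.00
  €12.84 + 17.19% × (€1,505.00 − €200.00) = €12.84 + 17.19% × €1,305.00 = €237.17
Unemployment Insurance: 1.8% × €2,265.00 = €40.77
Total: €237.17 + €40.77 = €277.94

€277.94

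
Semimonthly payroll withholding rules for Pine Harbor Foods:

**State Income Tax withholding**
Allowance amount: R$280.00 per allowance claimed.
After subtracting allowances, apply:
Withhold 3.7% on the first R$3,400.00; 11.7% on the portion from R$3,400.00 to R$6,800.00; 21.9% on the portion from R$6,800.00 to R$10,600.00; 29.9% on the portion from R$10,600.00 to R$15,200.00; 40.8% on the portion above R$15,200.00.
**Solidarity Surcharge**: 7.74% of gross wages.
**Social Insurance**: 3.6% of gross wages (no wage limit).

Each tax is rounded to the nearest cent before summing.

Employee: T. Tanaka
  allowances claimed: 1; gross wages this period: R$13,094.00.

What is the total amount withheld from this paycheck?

R$3,502.65

State Income Tax: taxable = R$13,094.00 − 1×R$280.00 = R$12,814.00
  R$1,355.80 + 29.9% × (R$12,814.00 − R$10,600.00) = R$1,355.80 + 29.9% × R$2,214.00 = R$2,017.79
Solidarity Surcharge: 7.74% × R$13,094.00 = R$1,013.48
Social Insurance: 3.6% × R$13,094.00 = R$471.38
Total: R$2,017.79 + R$1,013.48 + R$471.38 = R$3,502.65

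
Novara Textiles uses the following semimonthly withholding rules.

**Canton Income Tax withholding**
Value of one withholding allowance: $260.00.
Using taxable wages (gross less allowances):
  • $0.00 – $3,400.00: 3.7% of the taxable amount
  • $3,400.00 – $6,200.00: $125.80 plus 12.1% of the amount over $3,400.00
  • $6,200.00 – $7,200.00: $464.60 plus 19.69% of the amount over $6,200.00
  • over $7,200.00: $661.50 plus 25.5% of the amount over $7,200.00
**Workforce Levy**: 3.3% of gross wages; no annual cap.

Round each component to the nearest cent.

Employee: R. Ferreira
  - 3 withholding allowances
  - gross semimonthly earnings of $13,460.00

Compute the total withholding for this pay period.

Canton Income Tax: taxable = $13,460.00 − 3×$260.00 = $12,680.00
  $661.50 + 25.5% × ($12,680.00 − $7,200.00) = $661.50 + 25.5% × $5,480.00 = $2,058.90
Workforce Levy: 3.3% × $13,460.00 = $444.18
Total: $2,058.90 + $444.18 = $2,503.08

$2,503.08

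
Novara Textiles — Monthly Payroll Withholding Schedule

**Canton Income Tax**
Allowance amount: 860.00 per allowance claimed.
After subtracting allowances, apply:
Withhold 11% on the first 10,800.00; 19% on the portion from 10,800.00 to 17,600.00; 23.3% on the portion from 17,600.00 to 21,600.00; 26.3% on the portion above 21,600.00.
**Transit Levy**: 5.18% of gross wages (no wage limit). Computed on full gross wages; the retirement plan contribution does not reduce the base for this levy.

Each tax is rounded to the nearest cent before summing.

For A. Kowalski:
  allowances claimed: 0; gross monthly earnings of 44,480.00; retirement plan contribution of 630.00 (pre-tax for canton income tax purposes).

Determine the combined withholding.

11,567.81

Canton Income Tax: taxable = 44,480.00 − 630.00 = 43,850.00
  3,412.00 + 26.3% × (43,850.00 − 21,600.00) = 3,412.00 + 26.3% × 22,250.00 = 9,263.75
Transit Levy: 5.18% × 44,480.00 = 2,304.06
Total: 9,263.75 + 2,304.06 = 11,567.81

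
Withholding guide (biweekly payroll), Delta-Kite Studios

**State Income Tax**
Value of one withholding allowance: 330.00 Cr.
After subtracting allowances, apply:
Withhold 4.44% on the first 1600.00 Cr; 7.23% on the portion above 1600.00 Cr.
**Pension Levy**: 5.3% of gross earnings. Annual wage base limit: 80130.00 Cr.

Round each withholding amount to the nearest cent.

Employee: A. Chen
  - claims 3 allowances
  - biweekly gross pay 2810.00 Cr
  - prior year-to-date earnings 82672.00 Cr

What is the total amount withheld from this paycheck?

State Income Tax: taxable = 2810.00 Cr − 3×330.00 Cr = 1820.00 Cr
  71.04 Cr + 7.23% × (1820.00 Cr − 1600.00 Cr) = 71.04 Cr + 7.23% × 220.00 Cr = 86.95 Cr
Pension Levy: YTD 82672.00 Cr ≥ cap 80130.00 Cr → 0.00 Cr
Total: 86.95 Cr + 0.00 Cr = 86.95 Cr

86.95 Cr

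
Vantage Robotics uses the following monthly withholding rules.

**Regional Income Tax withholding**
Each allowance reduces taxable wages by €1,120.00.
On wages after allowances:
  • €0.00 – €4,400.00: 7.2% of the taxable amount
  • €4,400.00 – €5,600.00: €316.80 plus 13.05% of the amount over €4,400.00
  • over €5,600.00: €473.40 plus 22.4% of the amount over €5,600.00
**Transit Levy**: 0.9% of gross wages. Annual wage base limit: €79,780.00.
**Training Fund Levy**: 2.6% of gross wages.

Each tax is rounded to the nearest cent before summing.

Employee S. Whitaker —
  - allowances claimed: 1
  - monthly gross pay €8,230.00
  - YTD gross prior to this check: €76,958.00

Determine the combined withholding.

€1,051.02

Regional Income Tax: taxable = €8,230.00 − 1×€1,120.00 = €7,110.00
  €473.40 + 22.4% × (€7,110.00 − €5,600.00) = €473.40 + 22.4% × €1,510.00 = €811.64
Transit Levy: cap €79,780.00 − YTD €76,958.00 = €2,822.00 subject; 0.9% × €2,822.00 = €25.40
Training Fund Levy: 2.6% × €8,230.00 = €213.98
Total: €811.64 + €25.40 + €213.98 = €1,051.02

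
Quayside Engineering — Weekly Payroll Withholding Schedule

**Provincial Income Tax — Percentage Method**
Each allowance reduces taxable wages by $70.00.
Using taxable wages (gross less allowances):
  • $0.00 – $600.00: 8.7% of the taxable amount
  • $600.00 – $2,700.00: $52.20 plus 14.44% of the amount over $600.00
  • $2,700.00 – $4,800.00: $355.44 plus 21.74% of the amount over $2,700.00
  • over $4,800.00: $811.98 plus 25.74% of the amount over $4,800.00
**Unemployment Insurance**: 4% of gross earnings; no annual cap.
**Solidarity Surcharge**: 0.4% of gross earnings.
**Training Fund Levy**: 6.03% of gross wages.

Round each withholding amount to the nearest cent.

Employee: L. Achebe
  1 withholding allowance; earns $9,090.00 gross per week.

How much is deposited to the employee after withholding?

$6,243.70

Provincial Income Tax: taxable = $9,090.00 − 1×$70.00 = $9,020.00
  $811.98 + 25.74% × ($9,020.00 − $4,800.00) = $811.98 + 25.74% × $4,220.00 = $1,898.21
Unemployment Insurance: 4% × $9,090.00 = $363.60
Solidarity Surcharge: 0.4% × $9,090.00 = $36.36
Training Fund Levy: 6.03% × $9,090.00 = $548.13
Total withheld: $1,898.21 + $363.60 + $36.36 + $548.13 = $2,846.30
Net pay: $9,090.00 − $2,846.30 = $6,243.70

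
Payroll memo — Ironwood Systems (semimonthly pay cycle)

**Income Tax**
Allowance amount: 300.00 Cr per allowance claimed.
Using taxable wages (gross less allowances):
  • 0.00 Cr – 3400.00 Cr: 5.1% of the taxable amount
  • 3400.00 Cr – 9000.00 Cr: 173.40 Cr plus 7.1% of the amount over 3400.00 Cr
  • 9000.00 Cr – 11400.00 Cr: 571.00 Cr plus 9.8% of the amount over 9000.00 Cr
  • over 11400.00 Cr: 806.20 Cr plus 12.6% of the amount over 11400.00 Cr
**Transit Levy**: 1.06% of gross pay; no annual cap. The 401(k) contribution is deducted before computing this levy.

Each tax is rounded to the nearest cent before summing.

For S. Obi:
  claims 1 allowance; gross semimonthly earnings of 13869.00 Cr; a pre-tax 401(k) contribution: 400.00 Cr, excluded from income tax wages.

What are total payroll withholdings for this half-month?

1171.86 Cr

Income Tax: taxable = 13869.00 Cr − 400.00 Cr − 1×300.00 Cr = 13169.00 Cr
  806.20 Cr + 12.6% × (13169.00 Cr − 11400.00 Cr) = 806.20 Cr + 12.6% × 1769.00 Cr = 1029.09 Cr
Transit Levy: 1.06% × 13469.00 Cr = 142.77 Cr
Total: 1029.09 Cr + 142.77 Cr = 1171.86 Cr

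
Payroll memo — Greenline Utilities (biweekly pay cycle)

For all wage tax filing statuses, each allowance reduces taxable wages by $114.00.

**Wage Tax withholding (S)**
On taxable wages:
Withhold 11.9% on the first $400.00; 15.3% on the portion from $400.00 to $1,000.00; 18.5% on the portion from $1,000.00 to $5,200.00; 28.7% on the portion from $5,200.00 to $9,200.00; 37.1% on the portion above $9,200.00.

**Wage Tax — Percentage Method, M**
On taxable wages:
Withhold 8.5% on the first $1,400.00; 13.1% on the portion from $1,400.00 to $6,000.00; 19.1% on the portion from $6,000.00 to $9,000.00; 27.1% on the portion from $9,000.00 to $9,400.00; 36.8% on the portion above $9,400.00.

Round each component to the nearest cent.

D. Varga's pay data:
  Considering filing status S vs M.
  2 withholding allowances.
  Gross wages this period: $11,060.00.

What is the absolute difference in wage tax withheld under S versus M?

Wage Tax (S): taxable = $11,060.00 − 2×$114.00 = $10,832.00
  $2,064.40 + 37.1% × ($10,832.00 − $9,200.00) = $2,064.40 + 37.1% × $1,632.00 = $2,669.87
Wage Tax (M): taxable = $11,060.00 − 2×$114.00 = $10,832.00
  $1,403.00 + 36.8% × ($10,832.00 − $9,400.00) = $1,403.00 + 36.8% × $1,432.00 = $1,929.98
Difference: |$2,669.87 − $1,929.98| = $739.89 (higher under S)

$739.89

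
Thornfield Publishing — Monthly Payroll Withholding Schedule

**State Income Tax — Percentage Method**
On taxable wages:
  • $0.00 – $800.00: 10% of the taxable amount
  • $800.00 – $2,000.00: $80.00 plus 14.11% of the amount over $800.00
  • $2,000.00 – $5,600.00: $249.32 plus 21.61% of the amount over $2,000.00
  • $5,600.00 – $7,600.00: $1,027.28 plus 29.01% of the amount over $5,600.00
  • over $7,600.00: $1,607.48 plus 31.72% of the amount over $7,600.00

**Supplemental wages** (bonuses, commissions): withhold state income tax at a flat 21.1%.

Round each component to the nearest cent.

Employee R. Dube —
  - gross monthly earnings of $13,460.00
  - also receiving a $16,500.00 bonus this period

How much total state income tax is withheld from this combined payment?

State Income Tax: taxable = $13,460.00
  $1,607.48 + 31.72% × ($13,460.00 − $7,600.00) = $1,607.48 + 31.72% × $5,860.00 = $3,466.27
Supplemental (21.1% flat on bonus): 21.1% × $16,500.00 = $3,481.50
Total state income tax: $3,466.27 + $3,481.50 = $6,947.77

$6,947.77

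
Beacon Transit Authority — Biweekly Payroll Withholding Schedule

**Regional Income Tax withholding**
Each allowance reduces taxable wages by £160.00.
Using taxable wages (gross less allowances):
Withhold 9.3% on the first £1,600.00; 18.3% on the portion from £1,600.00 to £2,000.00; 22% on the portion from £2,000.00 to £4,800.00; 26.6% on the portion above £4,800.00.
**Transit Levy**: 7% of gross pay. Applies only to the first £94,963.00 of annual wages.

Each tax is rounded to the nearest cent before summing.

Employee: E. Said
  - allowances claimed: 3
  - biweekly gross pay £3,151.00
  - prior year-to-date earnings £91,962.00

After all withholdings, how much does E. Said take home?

£2,571.31

Regional Income Tax: taxable = £3,151.00 − 3×£160.00 = £2,671.00
  £222.00 + 22% × (£2,671.00 − £2,000.00) = £222.00 + 22% × £671.00 = £369.62
Transit Levy: cap £94,963.00 − YTD £91,962.00 = £3,001.00 subject; 7% × £3,001.00 = £210.07
Total withheld: £369.62 + £210.07 = £579.69
Net pay: £3,151.00 − £579.69 = £2,571.31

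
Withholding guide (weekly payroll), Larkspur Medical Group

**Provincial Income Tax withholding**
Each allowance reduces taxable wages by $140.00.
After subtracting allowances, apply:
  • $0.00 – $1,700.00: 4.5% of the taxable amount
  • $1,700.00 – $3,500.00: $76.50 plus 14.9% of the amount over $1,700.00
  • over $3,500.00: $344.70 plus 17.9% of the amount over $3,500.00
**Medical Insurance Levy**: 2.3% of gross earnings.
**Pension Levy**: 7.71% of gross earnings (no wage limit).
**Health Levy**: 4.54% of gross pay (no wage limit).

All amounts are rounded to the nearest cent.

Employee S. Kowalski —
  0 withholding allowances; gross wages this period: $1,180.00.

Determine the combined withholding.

Provincial Income Tax: taxable = $1,180.00
  4.5% × $1,180.00 = $53.10
Medical Insurance Levy: 2.3% × $1,180.00 = $27.14
Pension Levy: 7.71% × $1,180.00 = $90.98
Health Levy: 4.54% × $1,180.00 = $53.57
Total: $53.10 + $27.14 + $90.98 + $53.57 = $224.79

$224.79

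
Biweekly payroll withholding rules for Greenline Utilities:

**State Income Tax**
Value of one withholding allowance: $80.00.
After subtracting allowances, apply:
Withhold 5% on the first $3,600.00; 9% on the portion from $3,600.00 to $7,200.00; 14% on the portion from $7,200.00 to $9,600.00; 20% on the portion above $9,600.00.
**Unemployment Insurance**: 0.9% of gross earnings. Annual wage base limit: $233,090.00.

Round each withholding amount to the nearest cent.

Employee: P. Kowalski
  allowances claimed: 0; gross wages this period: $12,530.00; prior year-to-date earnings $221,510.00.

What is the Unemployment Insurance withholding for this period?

Unemployment Insurance: cap $233,090.00 − YTD $221,510.00 = $11,580.00 subject; 0.9% × $11,580.00 = $104.22

$104.22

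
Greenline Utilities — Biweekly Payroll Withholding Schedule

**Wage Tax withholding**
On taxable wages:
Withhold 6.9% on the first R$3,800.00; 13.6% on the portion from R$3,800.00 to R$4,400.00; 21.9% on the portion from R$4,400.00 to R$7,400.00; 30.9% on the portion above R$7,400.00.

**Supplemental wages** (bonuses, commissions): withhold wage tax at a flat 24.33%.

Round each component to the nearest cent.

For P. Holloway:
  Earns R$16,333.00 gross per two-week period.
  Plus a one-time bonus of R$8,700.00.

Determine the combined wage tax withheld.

R$5,877.81

Wage Tax: taxable = R$16,333.00
  R$1,000.80 + 30.9% × (R$16,333.00 − R$7,400.00) = R$1,000.80 + 30.9% × R$8,933.00 = R$3,761.10
Supplemental (24.33% flat on bonus): 24.33% × R$8,700.00 = R$2,116.71
Total wage tax: R$3,761.10 + R$2,116.71 = R$5,877.81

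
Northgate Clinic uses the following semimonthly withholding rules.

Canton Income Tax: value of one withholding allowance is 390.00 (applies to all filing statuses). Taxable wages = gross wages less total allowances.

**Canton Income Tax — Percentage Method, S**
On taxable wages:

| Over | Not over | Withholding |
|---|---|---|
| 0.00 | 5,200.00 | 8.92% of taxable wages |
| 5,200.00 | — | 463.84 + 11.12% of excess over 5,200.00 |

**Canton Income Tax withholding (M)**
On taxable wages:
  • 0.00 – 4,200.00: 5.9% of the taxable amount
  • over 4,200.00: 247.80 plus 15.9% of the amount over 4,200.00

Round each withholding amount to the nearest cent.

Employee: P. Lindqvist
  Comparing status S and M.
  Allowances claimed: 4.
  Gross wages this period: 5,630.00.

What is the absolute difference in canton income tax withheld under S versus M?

Canton Income Tax (S): taxable = 5,630.00 − 4×390.00 = 4,070.00
  8.92% × 4,070.00 = 363.04
Canton Income Tax (M): taxable = 5,630.00 − 4×390.00 = 4,070.00
  5.9% × 4,070.00 = 240.13
Difference: |363.04 − 240.13| = 122.91 (higher under S)

122.91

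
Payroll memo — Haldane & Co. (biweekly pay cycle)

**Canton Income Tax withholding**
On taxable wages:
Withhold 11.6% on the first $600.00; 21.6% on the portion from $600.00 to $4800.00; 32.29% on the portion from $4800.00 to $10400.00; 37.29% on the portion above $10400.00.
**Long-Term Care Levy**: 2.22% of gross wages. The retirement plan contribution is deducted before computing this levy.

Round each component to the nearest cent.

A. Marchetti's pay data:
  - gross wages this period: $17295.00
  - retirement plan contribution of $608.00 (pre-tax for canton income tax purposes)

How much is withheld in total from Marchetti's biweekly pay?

Canton Income Tax: taxable = $17295.00 − $608.00 = $16687.00
  $2785.04 + 37.29% × ($16687.00 − $10400.00) = $2785.04 + 37.29% × $6287.00 = $5129.46
Long-Term Care Levy: 2.22% × $16687.00 = $370.45
Total: $5129.46 + $370.45 = $5499.91

$5499.91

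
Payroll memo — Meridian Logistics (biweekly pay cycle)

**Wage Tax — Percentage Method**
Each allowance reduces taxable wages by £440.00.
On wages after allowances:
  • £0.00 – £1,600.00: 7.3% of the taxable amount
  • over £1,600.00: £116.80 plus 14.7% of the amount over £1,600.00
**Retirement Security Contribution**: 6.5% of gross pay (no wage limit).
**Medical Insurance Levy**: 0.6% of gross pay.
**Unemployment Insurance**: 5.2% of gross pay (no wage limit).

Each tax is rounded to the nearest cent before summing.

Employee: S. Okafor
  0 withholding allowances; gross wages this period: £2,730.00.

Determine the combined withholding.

£618.70

Wage Tax: taxable = £2,730.00
  £116.80 + 14.7% × (£2,730.00 − £1,600.00) = £116.80 + 14.7% × £1,130.00 = £282.91
Retirement Security Contribution: 6.5% × £2,730.00 = £177.45
Medical Insurance Levy: 0.6% × £2,730.00 = £16.38
Unemployment Insurance: 5.2% × £2,730.00 = £141.96
Total: £282.91 + £177.45 + £16.38 + £141.96 = £618.70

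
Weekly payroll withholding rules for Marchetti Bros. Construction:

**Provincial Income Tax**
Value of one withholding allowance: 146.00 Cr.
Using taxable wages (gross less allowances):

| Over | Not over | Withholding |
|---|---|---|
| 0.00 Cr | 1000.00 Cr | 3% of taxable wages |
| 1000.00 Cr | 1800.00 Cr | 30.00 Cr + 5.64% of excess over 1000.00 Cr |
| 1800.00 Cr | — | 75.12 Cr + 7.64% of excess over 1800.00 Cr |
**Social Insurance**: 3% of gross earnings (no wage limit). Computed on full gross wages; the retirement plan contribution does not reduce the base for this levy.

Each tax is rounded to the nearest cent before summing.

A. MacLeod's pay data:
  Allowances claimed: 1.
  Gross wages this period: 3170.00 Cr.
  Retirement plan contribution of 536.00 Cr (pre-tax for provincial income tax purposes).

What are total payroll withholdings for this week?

Provincial Income Tax: taxable = 3170.00 Cr − 536.00 Cr − 1×146.00 Cr = 2488.00 Cr
  75.12 Cr + 7.64% × (2488.00 Cr − 1800.00 Cr) = 75.12 Cr + 7.64% × 688.00 Cr = 127.68 Cr
Social Insurance: 3% × 3170.00 Cr = 95.10 Cr
Total: 127.68 Cr + 95.10 Cr = 222.78 Cr

222.78 Cr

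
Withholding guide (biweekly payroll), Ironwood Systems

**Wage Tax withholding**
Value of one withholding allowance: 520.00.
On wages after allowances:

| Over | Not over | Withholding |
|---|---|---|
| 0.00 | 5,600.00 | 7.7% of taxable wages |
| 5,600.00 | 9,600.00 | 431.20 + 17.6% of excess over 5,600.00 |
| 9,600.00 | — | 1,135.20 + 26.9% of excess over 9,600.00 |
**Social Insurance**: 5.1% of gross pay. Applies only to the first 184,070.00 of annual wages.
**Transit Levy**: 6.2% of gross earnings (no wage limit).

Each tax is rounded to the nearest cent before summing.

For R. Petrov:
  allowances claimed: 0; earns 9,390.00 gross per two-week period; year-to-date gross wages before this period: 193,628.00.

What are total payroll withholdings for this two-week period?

Wage Tax: taxable = 9,390.00
  431.20 + 17.6% × (9,390.00 − 5,600.00) = 431.20 + 17.6% × 3,790.00 = 1,098.24
Social Insurance: YTD 193,628.00 ≥ cap 184,070.00 → 0.00
Transit Levy: 6.2% × 9,390.00 = 582.18
Total: 1,098.24 + 0.00 + 582.18 = 1,680.42

1,680.42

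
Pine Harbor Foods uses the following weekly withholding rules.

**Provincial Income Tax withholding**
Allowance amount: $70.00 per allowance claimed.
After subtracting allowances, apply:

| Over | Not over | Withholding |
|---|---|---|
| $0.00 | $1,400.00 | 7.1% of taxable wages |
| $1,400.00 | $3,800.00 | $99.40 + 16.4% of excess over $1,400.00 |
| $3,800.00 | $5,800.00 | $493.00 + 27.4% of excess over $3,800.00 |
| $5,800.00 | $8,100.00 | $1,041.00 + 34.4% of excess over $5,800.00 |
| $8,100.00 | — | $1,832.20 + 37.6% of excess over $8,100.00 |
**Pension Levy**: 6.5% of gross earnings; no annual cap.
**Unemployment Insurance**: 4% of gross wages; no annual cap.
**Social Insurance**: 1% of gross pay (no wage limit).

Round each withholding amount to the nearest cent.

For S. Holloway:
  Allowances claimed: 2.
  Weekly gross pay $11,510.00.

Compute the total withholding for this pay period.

Provincial Income Tax: taxable = $11,510.00 − 2×$70.00 = $11,370.00
  $1,832.20 + 37.6% × ($11,370.00 − $8,100.00) = $1,832.20 + 37.6% × $3,270.00 = $3,061.72
Pension Levy: 6.5% × $11,510.00 = $748.15
Unemployment Insurance: 4% × $11,510.00 = $460.40
Social Insurance: 1% × $11,510.00 = $115.10
Total: $3,061.72 + $748.15 + $460.40 + $115.10 = $4,385.37

$4,385.37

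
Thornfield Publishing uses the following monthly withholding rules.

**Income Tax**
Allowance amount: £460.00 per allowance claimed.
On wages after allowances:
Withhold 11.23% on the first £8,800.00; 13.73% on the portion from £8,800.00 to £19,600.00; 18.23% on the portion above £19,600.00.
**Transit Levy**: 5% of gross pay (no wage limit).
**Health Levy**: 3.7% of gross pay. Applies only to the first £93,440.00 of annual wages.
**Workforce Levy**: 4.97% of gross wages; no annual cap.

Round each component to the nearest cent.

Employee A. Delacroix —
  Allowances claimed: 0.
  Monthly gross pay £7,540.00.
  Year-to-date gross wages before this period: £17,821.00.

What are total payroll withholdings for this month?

£1,877.46

Income Tax: taxable = £7,540.00
  11.23% × £7,540.00 = £846.74
Transit Levy: 5% × £7,540.00 = £377.00
Health Levy: 3.7% × £7,540.00 = £278.98
Workforce Levy: 4.97% × £7,540.00 = £374.74
Total: £846.74 + £377.00 + £278.98 + £374.74 = £1,877.46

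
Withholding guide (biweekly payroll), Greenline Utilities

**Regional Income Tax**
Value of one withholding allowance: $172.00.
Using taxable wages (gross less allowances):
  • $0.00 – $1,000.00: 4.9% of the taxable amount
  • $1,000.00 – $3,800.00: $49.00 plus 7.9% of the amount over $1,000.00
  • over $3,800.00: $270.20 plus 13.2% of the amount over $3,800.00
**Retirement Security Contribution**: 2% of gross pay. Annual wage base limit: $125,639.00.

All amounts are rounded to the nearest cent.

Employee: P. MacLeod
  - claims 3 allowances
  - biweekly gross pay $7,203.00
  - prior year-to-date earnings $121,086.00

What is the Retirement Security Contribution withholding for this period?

Retirement Security Contribution: cap $125,639.00 − YTD $121,086.00 = $4,553.00 subject; 2% × $4,553.00 = $91.06

$91.06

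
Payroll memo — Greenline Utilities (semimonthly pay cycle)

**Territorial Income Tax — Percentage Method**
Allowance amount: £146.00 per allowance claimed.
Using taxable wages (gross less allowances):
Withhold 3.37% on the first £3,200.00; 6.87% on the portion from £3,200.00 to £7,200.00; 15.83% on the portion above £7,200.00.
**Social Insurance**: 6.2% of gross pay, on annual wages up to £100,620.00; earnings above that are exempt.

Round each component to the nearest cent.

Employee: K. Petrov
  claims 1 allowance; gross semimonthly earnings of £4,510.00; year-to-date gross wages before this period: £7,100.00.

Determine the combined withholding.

£467.43

Territorial Income Tax: taxable = £4,510.00 − 1×£146.00 = £4,364.00
  £107.84 + 6.87% × (£4,364.00 − £3,200.00) = £107.84 + 6.87% × £1,164.00 = £187.81
Social Insurance: 6.2% × £4,510.00 = £279.62
Total: £187.81 + £279.62 = £467.43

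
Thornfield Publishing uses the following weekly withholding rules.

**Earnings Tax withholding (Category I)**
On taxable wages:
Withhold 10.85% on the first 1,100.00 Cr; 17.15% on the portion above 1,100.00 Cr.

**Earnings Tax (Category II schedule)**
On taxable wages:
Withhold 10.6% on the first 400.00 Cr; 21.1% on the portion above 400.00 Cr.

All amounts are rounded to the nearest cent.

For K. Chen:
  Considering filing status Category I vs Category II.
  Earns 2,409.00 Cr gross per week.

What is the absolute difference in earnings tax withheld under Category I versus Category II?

Earnings Tax (Category I): taxable = 2,409.00 Cr
  119.35 Cr + 17.15% × (2,409.00 Cr − 1,100.00 Cr) = 119.35 Cr + 17.15% × 1,309.00 Cr = 343.84 Cr
Earnings Tax (Category II): taxable = 2,409.00 Cr
  42.40 Cr + 21.1% × (2,409.00 Cr − 400.00 Cr) = 42.40 Cr + 21.1% × 2,009.00 Cr = 466.30 Cr
Difference: |343.84 Cr − 466.30 Cr| = 122.46 Cr (higher under Category II)

122.46 Cr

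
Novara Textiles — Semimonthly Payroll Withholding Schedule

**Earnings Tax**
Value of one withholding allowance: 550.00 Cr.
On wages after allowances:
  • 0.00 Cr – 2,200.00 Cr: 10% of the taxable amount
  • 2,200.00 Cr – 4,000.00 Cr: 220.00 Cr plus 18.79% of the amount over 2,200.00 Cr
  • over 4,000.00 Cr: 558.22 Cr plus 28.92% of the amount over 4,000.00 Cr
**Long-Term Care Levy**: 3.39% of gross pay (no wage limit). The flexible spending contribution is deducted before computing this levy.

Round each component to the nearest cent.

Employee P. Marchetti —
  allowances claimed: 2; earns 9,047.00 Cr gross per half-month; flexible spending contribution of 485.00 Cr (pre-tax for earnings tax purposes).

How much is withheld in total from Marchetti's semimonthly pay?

1,849.68 Cr

Earnings Tax: taxable = 9,047.00 Cr − 485.00 Cr − 2×550.00 Cr = 7,462.00 Cr
  558.22 Cr + 28.92% × (7,462.00 Cr − 4,000.00 Cr) = 558.22 Cr + 28.92% × 3,462.00 Cr = 1,559.43 Cr
Long-Term Care Levy: 3.39% × 8,562.00 Cr = 290.25 Cr
Total: 1,559.43 Cr + 290.25 Cr = 1,849.68 Cr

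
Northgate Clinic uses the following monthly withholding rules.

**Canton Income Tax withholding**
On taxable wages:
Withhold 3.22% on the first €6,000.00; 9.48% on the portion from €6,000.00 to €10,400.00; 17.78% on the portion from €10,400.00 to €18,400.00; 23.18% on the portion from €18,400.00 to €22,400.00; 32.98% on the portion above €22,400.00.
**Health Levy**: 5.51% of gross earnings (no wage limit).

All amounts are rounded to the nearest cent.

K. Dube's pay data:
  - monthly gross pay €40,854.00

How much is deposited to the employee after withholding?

Canton Income Tax: taxable = €40,854.00
  €2,959.92 + 32.98% × (€40,854.00 − €22,400.00) = €2,959.92 + 32.98% × €18,454.00 = €9,046.05
Health Levy: 5.51% × €40,854.00 = €2,251.06
Total withheld: €9,046.05 + €2,251.06 = €11,297.11
Net pay: €40,854.00 − €11,297.11 = €29,556.89

€29,556.89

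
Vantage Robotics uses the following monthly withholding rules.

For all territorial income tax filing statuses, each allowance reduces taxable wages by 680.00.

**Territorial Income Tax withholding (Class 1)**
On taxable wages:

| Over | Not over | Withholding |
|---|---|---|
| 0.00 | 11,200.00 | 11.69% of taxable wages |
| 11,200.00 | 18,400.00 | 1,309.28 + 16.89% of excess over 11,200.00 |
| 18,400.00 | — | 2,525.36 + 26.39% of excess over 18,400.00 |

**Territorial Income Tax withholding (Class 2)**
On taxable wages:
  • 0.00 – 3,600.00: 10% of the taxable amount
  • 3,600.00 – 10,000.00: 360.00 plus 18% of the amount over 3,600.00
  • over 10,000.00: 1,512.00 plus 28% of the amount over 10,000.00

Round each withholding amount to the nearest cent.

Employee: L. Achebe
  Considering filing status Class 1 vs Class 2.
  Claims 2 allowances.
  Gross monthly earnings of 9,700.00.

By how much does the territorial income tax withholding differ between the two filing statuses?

238.25

Territorial Income Tax (Class 1): taxable = 9,700.00 − 2×680.00 = 8,340.00
  11.69% × 8,340.00 = 974.95
Territorial Income Tax (Class 2): taxable = 9,700.00 − 2×680.00 = 8,340.00
  360.00 + 18% × (8,340.00 − 3,600.00) = 360.00 + 18% × 4,740.00 = 1,213.20
Difference: |974.95 − 1,213.20| = 238.25 (higher under Class 2)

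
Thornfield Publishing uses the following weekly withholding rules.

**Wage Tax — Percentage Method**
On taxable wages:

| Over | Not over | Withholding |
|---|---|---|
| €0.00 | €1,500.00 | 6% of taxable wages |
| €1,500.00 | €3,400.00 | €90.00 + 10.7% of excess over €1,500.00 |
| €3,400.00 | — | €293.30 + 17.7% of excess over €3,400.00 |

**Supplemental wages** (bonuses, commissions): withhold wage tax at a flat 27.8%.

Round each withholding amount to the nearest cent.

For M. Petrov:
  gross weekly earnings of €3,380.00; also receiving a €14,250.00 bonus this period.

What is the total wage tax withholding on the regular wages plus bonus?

€4,252.66

Wage Tax: taxable = €3,380.00
  €90.00 + 10.7% × (€3,380.00 − €1,500.00) = €90.00 + 10.7% × €1,880.00 = €291.16
Supplemental (27.8% flat on bonus): 27.8% × €14,250.00 = €3,961.50
Total wage tax: €291.16 + €3,961.50 = €4,252.66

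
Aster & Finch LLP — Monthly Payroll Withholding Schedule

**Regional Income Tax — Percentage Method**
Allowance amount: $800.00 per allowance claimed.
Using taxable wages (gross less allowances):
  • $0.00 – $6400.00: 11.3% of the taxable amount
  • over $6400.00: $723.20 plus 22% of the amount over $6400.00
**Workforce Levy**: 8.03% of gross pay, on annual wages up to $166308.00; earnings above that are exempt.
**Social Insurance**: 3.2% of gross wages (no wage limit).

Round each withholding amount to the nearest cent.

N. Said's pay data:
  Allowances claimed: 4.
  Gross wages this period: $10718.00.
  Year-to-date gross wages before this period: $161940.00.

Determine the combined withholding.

Regional Income Tax: taxable = $10718.00 − 4×$800.00 = $7518.00
  $723.20 + 22% × ($7518.00 − $6400.00) = $723.20 + 22% × $1118.00 = $969.16
Workforce Levy: cap $166308.00 − YTD $161940.00 = $4368.00 subject; 8.03% × $4368.00 = $350.75
Social Insurance: 3.2% × $10718.00 = $342.98
Total: $969.16 + $350.75 + $342.98 = $1662.89

$1662.89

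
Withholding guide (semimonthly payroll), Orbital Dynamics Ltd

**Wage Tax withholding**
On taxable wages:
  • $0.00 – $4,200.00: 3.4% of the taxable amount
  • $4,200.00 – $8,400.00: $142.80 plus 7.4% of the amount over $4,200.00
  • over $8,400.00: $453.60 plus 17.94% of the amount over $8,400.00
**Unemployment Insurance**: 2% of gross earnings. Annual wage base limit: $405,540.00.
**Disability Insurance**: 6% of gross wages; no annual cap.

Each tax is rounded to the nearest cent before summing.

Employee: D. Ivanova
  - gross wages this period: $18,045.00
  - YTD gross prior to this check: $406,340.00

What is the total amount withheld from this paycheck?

Wage Tax: taxable = $18,045.00
  $453.60 + 17.94% × ($18,045.00 − $8,400.00) = $453.60 + 17.94% × $9,645.00 = $2,183.91
Unemployment Insurance: YTD $406,340.00 ≥ cap $405,540.00 → $0.00
Disability Insurance: 6% × $18,045.00 = $1,082.70
Total: $2,183.91 + $0.00 + $1,082.70 = $3,266.61

$3,266.61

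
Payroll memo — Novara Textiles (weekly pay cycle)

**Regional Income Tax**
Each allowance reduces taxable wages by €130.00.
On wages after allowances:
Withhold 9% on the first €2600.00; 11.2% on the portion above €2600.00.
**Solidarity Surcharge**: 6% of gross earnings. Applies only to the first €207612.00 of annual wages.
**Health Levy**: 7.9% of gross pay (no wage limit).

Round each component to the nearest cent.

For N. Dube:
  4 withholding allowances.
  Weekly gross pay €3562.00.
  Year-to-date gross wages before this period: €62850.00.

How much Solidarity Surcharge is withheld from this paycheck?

Solidarity Surcharge: 6% × €3562.00 = €213.72

€213.72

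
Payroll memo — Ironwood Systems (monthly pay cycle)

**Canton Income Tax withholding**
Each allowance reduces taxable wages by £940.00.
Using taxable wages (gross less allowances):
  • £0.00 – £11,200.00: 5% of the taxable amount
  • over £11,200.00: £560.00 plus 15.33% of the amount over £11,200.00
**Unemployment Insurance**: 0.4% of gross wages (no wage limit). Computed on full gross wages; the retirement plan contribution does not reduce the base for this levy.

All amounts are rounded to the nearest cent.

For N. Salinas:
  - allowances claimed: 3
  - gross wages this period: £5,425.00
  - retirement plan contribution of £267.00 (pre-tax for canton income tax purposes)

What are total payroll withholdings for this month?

£138.60

Canton Income Tax: taxable = £5,425.00 − £267.00 − 3×£940.00 = £2,338.00
  5% × £2,338.00 = £116.90
Unemployment Insurance: 0.4% × £5,425.00 = £21.70
Total: £116.90 + £21.70 = £138.60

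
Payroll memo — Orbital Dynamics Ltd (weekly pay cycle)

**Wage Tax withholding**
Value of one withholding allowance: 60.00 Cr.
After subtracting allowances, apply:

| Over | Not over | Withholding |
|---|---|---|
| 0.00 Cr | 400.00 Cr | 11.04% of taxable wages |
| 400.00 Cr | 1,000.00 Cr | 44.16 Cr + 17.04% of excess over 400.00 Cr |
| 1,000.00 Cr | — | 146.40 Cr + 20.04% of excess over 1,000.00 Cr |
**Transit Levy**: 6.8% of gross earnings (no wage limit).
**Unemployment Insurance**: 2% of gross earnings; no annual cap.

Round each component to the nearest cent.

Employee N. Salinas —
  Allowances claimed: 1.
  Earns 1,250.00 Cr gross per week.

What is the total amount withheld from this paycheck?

Wage Tax: taxable = 1,250.00 Cr − 1×60.00 Cr = 1,190.00 Cr
  146.40 Cr + 20.04% × (1,190.00 Cr − 1,000.00 Cr) = 146.40 Cr + 20.04% × 190.00 Cr = 184.48 Cr
Transit Levy: 6.8% × 1,250.00 Cr = 85.00 Cr
Unemployment Insurance: 2% × 1,250.00 Cr = 25.00 Cr
Total: 184.48 Cr + 85.00 Cr + 25.00 Cr = 294.48 Cr

294.48 Cr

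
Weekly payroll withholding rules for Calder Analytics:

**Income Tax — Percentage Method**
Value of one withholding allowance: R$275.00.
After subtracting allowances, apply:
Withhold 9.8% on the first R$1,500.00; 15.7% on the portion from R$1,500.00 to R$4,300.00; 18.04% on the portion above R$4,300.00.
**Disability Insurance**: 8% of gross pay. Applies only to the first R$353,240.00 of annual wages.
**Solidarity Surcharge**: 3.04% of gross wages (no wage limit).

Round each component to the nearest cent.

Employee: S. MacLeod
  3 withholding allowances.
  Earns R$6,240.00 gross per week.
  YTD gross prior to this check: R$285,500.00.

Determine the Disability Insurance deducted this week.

Disability Insurance: 8% × R$6,240.00 = R$499.20

R$499.20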